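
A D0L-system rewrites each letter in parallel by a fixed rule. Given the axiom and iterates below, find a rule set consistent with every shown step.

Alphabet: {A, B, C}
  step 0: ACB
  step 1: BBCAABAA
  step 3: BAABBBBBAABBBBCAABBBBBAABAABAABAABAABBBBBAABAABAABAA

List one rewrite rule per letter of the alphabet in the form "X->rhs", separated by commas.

  step 0 ⇒ step 1: ACB ⇒ BB·CAA·BAA
    A ↦ BB
    B ↦ BAA
    C ↦ CAA

A->BB, B->BAA, C->CAA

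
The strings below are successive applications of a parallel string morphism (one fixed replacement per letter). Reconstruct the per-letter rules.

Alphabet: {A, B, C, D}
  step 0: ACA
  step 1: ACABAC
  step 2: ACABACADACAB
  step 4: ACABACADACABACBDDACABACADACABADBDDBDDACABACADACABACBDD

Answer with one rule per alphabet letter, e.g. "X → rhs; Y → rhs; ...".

A->AC, B->AD, C->AB, D->BDD

  step 1 ⇒ step 2: ACABAC ⇒ AC·AB·AC·AD·AC·AB
    A ↦ AC
    B ↦ AD
    C ↦ AB
    D ↦ BDD  (constrained at step 2)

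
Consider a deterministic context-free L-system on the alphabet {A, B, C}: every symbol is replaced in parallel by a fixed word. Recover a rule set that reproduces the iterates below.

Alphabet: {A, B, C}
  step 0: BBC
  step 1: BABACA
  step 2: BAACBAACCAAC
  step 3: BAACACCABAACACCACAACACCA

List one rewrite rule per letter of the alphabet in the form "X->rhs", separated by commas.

A->AC, B->BA, C->CA

  step 2 ⇒ step 3: BAACBAACCAAC ⇒ BA·AC·AC·CA·BA·AC·AC·CA·CA·AC·AC·CA
    A ↦ AC
    B ↦ BA
    C ↦ CA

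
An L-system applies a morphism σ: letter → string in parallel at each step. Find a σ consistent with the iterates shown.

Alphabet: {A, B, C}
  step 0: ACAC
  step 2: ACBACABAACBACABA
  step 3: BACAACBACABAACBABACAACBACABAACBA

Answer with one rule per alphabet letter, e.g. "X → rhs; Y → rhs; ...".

  step 2 ⇒ step 3: ACBACABAACBACABA ⇒ BA·CA·AC·BA·CA·BA·AC·BA·BA·CA·AC·BA·CA·BA·AC·BA
    A ↦ BA
    B ↦ AC
    C ↦ CA

A->BA, B->AC, C->CA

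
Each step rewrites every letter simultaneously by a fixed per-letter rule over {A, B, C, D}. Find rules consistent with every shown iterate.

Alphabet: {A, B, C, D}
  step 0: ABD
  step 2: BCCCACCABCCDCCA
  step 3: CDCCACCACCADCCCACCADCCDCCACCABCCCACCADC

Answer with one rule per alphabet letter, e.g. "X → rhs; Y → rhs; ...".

  step 2 ⇒ step 3: BCCCACCABCCDCCA ⇒ CD·CCA·CCA·CCA·DC·CCA·CCA·DC·CD·CCA·CCA·BC·CCA·CCA·DC
    A ↦ DC
    B ↦ CD
    C ↦ CCA
    D ↦ BC

A->DC, B->CD, C->CCA, D->BC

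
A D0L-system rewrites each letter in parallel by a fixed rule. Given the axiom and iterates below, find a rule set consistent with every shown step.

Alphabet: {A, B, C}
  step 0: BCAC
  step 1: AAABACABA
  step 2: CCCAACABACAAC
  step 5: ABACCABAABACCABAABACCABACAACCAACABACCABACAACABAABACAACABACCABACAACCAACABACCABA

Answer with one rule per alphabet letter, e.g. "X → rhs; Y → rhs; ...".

A->C, B->AA, C->ABA

  step 1 ⇒ step 2: AAABACABA ⇒ C·C·C·AA·C·ABA·C·AA·C
    A ↦ C
    B ↦ AA
    C ↦ ABA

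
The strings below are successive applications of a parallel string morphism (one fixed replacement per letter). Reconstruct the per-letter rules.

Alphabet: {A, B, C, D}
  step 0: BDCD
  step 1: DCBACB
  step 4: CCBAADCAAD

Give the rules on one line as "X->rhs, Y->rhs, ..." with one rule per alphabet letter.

A->C, B->D, C->A, D->CB

  step 0 ⇒ step 1: BDCD ⇒ D·CB·A·CB
    B ↦ D
    C ↦ A
    D ↦ CB
    A ↦ C  (constrained at step 1)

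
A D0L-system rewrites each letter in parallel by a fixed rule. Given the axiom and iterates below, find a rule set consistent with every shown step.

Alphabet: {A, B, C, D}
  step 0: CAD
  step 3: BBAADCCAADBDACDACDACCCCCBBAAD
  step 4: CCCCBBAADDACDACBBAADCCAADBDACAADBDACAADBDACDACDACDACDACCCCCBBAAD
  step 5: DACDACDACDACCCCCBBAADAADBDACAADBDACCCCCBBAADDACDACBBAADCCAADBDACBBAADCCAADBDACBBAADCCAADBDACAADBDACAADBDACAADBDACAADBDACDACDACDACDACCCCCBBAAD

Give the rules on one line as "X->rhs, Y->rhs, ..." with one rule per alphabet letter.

A->B, B->CC, C->DAC, D->AAD

  step 4 ⇒ step 5: CCCCBBAADDACDACBBAADCCAADBDACAADBDACAADBDACDACDACDACDACCCCCBBAAD ⇒ DAC·DAC·DAC·DAC·CC·CC·B·B·AAD·AAD·B·DAC·AAD·B·DAC·CC·CC·B·B·AAD·DAC·DAC·B·B·AAD·CC·AAD·B·DAC·B·B·AAD·CC·AAD·B·DAC·B·B·AAD·CC·AAD·B·DAC·AAD·B·DAC·AAD·B·DAC·AAD·B·DAC·AAD·B·DAC·DAC·DAC·DAC·DAC·CC·CC·B·B·AAD
    A ↦ B
    B ↦ CC
    C ↦ DAC
    D ↦ AAD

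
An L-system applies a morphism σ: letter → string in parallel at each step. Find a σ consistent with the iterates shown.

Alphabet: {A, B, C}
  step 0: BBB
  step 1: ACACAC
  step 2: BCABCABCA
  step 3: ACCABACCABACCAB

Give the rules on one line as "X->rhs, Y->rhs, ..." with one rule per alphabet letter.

  step 2 ⇒ step 3: BCABCABCA ⇒ AC·CA·B·AC·CA·B·AC·CA·B
    A ↦ B
    B ↦ AC
    C ↦ CA

A->B, B->AC, C->CA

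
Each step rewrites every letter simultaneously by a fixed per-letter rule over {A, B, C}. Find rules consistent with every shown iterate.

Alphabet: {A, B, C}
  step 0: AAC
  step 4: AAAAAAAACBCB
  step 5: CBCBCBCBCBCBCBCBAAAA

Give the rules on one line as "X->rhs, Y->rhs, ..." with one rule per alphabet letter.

A->CB, B->A, C->A

  step 4 ⇒ step 5: AAAAAAAACBCB ⇒ CB·CB·CB·CB·CB·CB·CB·CB·A·A·A·A
    A ↦ CB
    B ↦ A
    C ↦ A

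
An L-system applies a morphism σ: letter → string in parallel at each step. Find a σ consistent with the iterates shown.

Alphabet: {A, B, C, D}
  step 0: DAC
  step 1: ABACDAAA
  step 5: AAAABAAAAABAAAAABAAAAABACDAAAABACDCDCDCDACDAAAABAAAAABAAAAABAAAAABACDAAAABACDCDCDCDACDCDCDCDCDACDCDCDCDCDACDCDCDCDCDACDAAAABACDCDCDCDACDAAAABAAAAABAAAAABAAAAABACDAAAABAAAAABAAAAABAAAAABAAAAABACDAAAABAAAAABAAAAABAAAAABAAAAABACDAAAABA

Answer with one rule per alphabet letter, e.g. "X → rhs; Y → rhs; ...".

A->CD, B->A, C->AAA, D->ABA

  step 0 ⇒ step 1: DAC ⇒ ABA·CD·AAA
    A ↦ CD
    C ↦ AAA
    D ↦ ABA
    B ↦ A  (constrained at step 1)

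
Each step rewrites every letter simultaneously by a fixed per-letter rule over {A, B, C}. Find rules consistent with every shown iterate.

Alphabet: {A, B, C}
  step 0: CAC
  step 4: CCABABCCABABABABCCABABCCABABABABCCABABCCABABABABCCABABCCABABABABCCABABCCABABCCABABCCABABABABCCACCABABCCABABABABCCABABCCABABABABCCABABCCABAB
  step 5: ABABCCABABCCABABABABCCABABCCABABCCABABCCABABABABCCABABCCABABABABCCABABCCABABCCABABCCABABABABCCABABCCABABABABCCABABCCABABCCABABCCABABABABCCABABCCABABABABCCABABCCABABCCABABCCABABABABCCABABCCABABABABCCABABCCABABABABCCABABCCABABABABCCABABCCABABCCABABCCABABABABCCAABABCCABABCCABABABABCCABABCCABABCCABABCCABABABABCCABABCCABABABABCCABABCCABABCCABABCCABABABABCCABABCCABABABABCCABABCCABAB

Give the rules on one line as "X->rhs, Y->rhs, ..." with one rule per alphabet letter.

  step 4 ⇒ step 5: CCABABCCABABABABCCABABCCABABABABCCABABCCABABABABCCABABCCABABABABCCABABCCABABCCABABCCABABABABCCACCABABCCABABABABCCABABCCABABABABCCABABCCABAB ⇒ AB·AB·CCA·BAB·CCA·BAB·AB·AB·CCA·BAB·CCA·BAB·CCA·BAB·CCA·BAB·AB·AB·CCA·BAB·CCA·BAB·AB·AB·CCA·BAB·CCA·BAB·CCA·BAB·CCA·BAB·AB·AB·CCA·BAB·CCA·BAB·AB·AB·CCA·BAB·CCA·BAB·CCA·BAB·CCA·BAB·AB·AB·CCA·BAB·CCA·BAB·AB·AB·CCA·BAB·CCA·BAB·CCA·BAB·CCA·BAB·AB·AB·CCA·BAB·CCA·BAB·AB·AB·CCA·BAB·CCA·BAB·AB·AB·CCA·BAB·CCA·BAB·AB·AB·CCA·BAB·CCA·BAB·CCA·BAB·CCA·BAB·AB·AB·CCA·AB·AB·CCA·BAB·CCA·BAB·AB·AB·CCA·BAB·CCA·BAB·CCA·BAB·CCA·BAB·AB·AB·CCA·BAB·CCA·BAB·AB·AB·CCA·BAB·CCA·BAB·CCA·BAB·CCA·BAB·AB·AB·CCA·BAB·CCA·BAB·AB·AB·CCA·BAB·CCA·BAB
    A ↦ CCA
    B ↦ BAB
    C ↦ AB

A->CCA, B->BAB, C->AB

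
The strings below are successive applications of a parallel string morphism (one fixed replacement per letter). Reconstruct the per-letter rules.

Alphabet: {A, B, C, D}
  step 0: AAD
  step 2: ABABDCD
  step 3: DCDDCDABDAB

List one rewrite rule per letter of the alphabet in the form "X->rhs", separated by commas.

  step 2 ⇒ step 3: ABABDCD ⇒ D·CD·D·CD·AB·D·AB
    A ↦ D
    B ↦ CD
    C ↦ D
    D ↦ AB

A->D, B->CD, C->D, D->AB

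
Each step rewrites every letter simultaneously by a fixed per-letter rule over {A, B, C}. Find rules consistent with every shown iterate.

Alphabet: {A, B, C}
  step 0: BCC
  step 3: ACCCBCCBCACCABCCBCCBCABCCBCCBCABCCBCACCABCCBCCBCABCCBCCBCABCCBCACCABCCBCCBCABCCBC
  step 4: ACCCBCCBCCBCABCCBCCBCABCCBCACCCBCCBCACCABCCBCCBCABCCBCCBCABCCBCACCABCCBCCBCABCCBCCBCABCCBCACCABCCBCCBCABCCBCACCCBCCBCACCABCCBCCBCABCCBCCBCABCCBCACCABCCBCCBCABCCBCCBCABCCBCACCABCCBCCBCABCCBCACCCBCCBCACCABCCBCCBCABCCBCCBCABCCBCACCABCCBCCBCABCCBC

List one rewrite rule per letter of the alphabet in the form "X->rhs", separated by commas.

A->ACC, B->ABC, C->CBC

  step 3 ⇒ step 4: ACCCBCCBCACCABCCBCCBCABCCBCCBCABCCBCACCABCCBCCBCABCCBCCBCABCCBCACCABCCBCCBCABCCBC ⇒ ACC·CBC·CBC·CBC·ABC·CBC·CBC·ABC·CBC·ACC·CBC·CBC·ACC·ABC·CBC·CBC·ABC·CBC·CBC·ABC·CBC·ACC·ABC·CBC·CBC·ABC·CBC·CBC·ABC·CBC·ACC·ABC·CBC·CBC·ABC·CBC·ACC·CBC·CBC·ACC·ABC·CBC·CBC·ABC·CBC·CBC·ABC·CBC·ACC·ABC·CBC·CBC·ABC·CBC·CBC·ABC·CBC·ACC·ABC·CBC·CBC·ABC·CBC·ACC·CBC·CBC·ACC·ABC·CBC·CBC·ABC·CBC·CBC·ABC·CBC·ACC·ABC·CBC·CBC·ABC·CBC
    A ↦ ACC
    B ↦ ABC
    C ↦ CBC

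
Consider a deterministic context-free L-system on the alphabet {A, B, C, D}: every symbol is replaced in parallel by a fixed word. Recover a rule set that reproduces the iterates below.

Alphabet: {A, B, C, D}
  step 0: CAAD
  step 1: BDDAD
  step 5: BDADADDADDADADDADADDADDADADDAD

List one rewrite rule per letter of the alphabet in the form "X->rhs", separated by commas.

A->D, B->C, C->B, D->AD

  step 0 ⇒ step 1: CAAD ⇒ B·D·D·AD
    A ↦ D
    C ↦ B
    D ↦ AD
    B ↦ C  (constrained at step 1)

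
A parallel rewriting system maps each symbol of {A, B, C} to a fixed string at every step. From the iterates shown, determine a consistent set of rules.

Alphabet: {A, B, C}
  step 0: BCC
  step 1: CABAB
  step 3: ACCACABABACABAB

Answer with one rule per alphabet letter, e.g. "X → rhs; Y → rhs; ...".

A->AC, B->C, C->AB

  step 0 ⇒ step 1: BCC ⇒ C·AB·AB
    B ↦ C
    C ↦ AB
    A ↦ AC  (constrained at step 1)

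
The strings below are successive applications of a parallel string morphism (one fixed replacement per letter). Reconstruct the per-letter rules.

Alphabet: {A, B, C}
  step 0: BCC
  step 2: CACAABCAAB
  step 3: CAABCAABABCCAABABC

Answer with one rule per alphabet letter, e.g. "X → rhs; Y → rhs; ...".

  step 2 ⇒ step 3: CACAABCAAB ⇒ CA·AB·CA·AB·AB·C·CA·AB·AB·C
    A ↦ AB
    B ↦ C
    C ↦ CA

A->AB, B->C, C->CA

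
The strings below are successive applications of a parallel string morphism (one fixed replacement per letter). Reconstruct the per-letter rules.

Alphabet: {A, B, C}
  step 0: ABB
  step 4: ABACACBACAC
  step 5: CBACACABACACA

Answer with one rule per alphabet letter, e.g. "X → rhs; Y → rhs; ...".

  step 4 ⇒ step 5: ABACACBACAC ⇒ C·BA·C·A·C·A·BA·C·A·C·A
    A ↦ C
    B ↦ BA
    C ↦ A

A->C, B->BA, C->A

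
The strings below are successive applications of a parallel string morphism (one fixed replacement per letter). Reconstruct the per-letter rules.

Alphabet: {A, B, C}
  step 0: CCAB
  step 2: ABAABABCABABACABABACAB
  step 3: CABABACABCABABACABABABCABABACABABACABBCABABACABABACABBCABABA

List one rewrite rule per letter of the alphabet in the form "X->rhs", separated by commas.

  step 2 ⇒ step 3: ABAABABCABABACABABACAB ⇒ CAB·ABA·CAB·CAB·ABA·CAB·ABA·B·CAB·ABA·CAB·ABA·CAB·B·CAB·ABA·CAB·ABA·CAB·B·CAB·ABA
    A ↦ CAB
    B ↦ ABA
    C ↦ B

A->CAB, B->ABA, C->B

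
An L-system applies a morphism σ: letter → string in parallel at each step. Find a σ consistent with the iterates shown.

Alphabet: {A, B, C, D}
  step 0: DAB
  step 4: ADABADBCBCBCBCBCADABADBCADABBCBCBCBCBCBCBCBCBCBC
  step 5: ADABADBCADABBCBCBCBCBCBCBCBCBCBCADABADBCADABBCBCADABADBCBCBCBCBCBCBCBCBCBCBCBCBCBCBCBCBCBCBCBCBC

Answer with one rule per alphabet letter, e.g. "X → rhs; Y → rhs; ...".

  step 4 ⇒ step 5: ADABADBCBCBCBCBCADABADBCADABBCBCBCBCBCBCBCBCBCBC ⇒ AD·AB·AD·BC·AD·AB·BC·BC·BC·BC·BC·BC·BC·BC·BC·BC·AD·AB·AD·BC·AD·AB·BC·BC·AD·AB·AD·BC·BC·BC·BC·BC·BC·BC·BC·BC·BC·BC·BC·BC·BC·BC·BC·BC·BC·BC·BC·BC
    A ↦ AD
    B ↦ BC
    C ↦ BC
    D ↦ AB

A->AD, B->BC, C->BC, D->AB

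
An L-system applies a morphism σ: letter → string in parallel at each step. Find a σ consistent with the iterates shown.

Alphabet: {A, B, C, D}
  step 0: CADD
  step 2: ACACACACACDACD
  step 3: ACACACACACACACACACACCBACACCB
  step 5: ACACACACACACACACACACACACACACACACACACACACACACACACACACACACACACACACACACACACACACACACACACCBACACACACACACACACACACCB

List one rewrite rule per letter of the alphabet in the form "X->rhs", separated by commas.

  step 2 ⇒ step 3: ACACACACACDACD ⇒ AC·AC·AC·AC·AC·AC·AC·AC·AC·AC·CB·AC·AC·CB
    A ↦ AC
    C ↦ AC
    D ↦ CB
    B ↦ D  (constrained at step 3)

A->AC, B->D, C->AC, D->CB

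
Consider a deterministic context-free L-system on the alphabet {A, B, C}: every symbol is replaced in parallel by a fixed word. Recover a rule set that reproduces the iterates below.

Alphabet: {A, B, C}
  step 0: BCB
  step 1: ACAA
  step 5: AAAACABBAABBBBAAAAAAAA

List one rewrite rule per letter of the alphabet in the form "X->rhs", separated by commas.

  step 0 ⇒ step 1: BCB ⇒ A·CA·A
    B ↦ A
    C ↦ CA
    A ↦ BB  (constrained at step 1)

A->BB, B->A, C->CA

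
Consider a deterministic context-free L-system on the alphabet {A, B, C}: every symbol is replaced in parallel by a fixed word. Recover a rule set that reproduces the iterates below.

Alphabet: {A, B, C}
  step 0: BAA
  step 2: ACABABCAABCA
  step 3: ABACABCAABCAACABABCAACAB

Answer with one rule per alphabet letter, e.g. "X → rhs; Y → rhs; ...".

A->AB, B->CA, C->AC

  step 2 ⇒ step 3: ACABABCAABCA ⇒ AB·AC·AB·CA·AB·CA·AC·AB·AB·CA·AC·AB
    A ↦ AB
    B ↦ CA
    C ↦ AC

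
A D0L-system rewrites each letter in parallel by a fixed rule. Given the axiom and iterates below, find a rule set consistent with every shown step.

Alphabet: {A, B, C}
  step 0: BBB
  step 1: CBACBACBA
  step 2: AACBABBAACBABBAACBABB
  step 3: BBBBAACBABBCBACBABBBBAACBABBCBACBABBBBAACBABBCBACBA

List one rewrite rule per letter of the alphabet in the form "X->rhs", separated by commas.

  step 2 ⇒ step 3: AACBABBAACBABBAACBABB ⇒ BB·BB·AA·CBA·BB·CBA·CBA·BB·BB·AA·CBA·BB·CBA·CBA·BB·BB·AA·CBA·BB·CBA·CBA
    A ↦ BB
    B ↦ CBA
    C ↦ AA

A->BB, B->CBA, C->AA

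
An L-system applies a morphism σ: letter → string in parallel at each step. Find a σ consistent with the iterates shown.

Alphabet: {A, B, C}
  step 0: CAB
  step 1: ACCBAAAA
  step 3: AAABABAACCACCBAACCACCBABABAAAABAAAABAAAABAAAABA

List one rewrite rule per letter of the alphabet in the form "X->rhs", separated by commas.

A->BA, B->AAA, C->ACC

  step 0 ⇒ step 1: CAB ⇒ ACC·BA·AAA
    A ↦ BA
    B ↦ AAA
    C ↦ ACC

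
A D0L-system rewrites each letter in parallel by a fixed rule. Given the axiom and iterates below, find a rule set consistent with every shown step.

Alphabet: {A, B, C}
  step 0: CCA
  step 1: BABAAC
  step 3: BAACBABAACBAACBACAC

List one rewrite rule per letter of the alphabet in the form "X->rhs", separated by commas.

A->AC, B->C, C->BA

  step 0 ⇒ step 1: CCA ⇒ BA·BA·AC
    A ↦ AC
    C ↦ BA
    B ↦ C  (constrained at step 1)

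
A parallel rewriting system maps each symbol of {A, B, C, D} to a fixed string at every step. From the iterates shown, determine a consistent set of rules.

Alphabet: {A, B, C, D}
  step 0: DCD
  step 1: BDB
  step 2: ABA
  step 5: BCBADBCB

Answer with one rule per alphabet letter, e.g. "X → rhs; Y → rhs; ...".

  step 1 ⇒ step 2: BDB ⇒ A·B·A
    B ↦ A
    D ↦ B
    A ↦ BC  (constrained at step 2)
  step 0 ⇒ step 1: DCD ⇒ B·D·B
    C ↦ D

A->BC, B->A, C->D, D->B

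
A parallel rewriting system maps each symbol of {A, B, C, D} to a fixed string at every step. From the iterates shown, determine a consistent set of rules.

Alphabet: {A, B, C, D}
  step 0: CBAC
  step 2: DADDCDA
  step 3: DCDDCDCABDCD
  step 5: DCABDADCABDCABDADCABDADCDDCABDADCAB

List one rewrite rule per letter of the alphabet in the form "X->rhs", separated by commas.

  step 2 ⇒ step 3: DADDCDA ⇒ DC·D·DC·DC·AB·DC·D
    A ↦ D
    C ↦ AB
    D ↦ DC
    B ↦ A  (constrained at step 0)

A->D, B->A, C->AB, D->DC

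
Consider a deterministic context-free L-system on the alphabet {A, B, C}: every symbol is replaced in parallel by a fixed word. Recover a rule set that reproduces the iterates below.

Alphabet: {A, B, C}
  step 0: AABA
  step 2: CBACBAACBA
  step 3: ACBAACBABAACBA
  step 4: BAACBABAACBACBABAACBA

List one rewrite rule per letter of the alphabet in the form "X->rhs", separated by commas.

  step 3 ⇒ step 4: ACBAACBABAACBA ⇒ BA·A·C·BA·BA·A·C·BA·C·BA·BA·A·C·BA
    A ↦ BA
    B ↦ C
    C ↦ A

A->BA, B->C, C->A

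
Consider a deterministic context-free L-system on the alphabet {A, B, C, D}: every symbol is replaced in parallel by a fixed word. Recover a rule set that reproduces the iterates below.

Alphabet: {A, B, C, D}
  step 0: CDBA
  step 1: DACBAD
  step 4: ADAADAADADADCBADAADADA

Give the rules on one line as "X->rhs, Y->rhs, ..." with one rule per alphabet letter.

  step 0 ⇒ step 1: CDBA ⇒ D·A·CB·AD
    A ↦ AD
    B ↦ CB
    C ↦ D
    D ↦ A

A->AD, B->CB, C->D, D->A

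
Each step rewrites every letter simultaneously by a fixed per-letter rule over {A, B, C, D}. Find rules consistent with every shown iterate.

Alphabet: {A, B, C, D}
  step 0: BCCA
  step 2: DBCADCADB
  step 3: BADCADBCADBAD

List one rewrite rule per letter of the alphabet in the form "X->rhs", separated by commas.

  step 2 ⇒ step 3: DBCADCADB ⇒ B·AD·CA·D·B·CA·D·B·AD
    A ↦ D
    B ↦ AD
    C ↦ CA
    D ↦ B

A->D, B->AD, C->CA, D->B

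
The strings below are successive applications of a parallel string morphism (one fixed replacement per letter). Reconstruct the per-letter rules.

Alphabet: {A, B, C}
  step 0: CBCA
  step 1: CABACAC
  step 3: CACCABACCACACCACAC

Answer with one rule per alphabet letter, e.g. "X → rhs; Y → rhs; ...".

A->C, B->BA, C->CA

  step 0 ⇒ step 1: CBCA ⇒ CA·BA·CA·C
    A ↦ C
    B ↦ BA
    C ↦ CA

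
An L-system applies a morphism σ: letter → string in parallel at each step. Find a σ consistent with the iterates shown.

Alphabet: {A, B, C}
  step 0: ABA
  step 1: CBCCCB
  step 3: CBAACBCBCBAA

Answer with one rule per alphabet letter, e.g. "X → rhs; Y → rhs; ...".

  step 0 ⇒ step 1: ABA ⇒ CB·CC·CB
    A ↦ CB
    B ↦ CC
    C ↦ A  (constrained at step 1)

A->CB, B->CC, C->A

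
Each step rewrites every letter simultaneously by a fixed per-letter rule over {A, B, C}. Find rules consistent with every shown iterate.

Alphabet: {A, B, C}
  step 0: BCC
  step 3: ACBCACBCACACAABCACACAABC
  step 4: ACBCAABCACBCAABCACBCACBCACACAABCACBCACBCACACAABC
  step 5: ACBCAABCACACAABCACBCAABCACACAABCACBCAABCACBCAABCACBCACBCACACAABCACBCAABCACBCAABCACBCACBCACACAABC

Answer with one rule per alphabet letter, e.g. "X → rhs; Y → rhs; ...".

A->AC, B->AA, C->BC

  step 4 ⇒ step 5: ACBCAABCACBCAABCACBCACBCACACAABCACBCACBCACACAABC ⇒ AC·BC·AA·BC·AC·AC·AA·BC·AC·BC·AA·BC·AC·AC·AA·BC·AC·BC·AA·BC·AC·BC·AA·BC·AC·BC·AC·BC·AC·AC·AA·BC·AC·BC·AA·BC·AC·BC·AA·BC·AC·BC·AC·BC·AC·AC·AA·BC
    A ↦ AC
    B ↦ AA
    C ↦ BC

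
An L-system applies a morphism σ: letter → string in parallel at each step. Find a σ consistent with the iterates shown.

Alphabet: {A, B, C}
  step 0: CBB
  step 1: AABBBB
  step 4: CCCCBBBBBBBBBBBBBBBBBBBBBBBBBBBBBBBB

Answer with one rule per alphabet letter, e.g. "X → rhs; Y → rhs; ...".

A->C, B->BB, C->AA

  step 0 ⇒ step 1: CBB ⇒ AA·BB·BB
    B ↦ BB
    C ↦ AA
    A ↦ C  (constrained at step 1)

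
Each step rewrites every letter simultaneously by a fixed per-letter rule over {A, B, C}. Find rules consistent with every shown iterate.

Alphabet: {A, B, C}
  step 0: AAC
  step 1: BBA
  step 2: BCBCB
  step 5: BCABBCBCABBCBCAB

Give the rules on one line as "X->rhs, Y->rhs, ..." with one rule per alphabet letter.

  step 1 ⇒ step 2: BBA ⇒ BC·BC·B
    A ↦ B
    B ↦ BC
  step 0 ⇒ step 1: AAC ⇒ B·B·A
    C ↦ A

A->B, B->BC, C->A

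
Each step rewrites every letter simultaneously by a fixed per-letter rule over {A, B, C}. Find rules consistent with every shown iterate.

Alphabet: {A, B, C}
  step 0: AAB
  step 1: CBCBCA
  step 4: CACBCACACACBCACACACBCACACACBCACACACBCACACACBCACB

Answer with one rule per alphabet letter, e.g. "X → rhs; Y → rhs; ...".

  step 0 ⇒ step 1: AAB ⇒ CB·CB·CA
    A ↦ CB
    B ↦ CA
    C ↦ CA  (constrained at step 1)

A->CB, B->CA, C->CA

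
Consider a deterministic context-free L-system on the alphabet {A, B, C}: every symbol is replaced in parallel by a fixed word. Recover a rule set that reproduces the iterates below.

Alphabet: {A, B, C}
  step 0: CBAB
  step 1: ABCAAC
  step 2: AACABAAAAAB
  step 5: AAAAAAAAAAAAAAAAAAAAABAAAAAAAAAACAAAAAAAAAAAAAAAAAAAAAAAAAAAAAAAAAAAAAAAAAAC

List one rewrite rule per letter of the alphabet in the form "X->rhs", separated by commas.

A->AA, B->C, C->AB

  step 1 ⇒ step 2: ABCAAC ⇒ AA·C·AB·AA·AA·AB
    A ↦ AA
    B ↦ C
    C ↦ AB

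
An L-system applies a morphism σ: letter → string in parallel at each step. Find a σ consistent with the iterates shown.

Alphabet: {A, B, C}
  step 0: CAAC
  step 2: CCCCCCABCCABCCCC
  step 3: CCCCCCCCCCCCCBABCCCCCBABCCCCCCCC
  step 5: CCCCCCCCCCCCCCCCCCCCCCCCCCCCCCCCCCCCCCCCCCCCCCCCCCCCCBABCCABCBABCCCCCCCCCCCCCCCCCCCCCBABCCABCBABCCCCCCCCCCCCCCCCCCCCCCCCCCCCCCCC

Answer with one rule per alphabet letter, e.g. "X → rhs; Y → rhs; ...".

A->CB, B->AB, C->CC

  step 2 ⇒ step 3: CCCCCCABCCABCCCC ⇒ CC·CC·CC·CC·CC·CC·CB·AB·CC·CC·CB·AB·CC·CC·CC·CC
    A ↦ CB
    B ↦ AB
    C ↦ CC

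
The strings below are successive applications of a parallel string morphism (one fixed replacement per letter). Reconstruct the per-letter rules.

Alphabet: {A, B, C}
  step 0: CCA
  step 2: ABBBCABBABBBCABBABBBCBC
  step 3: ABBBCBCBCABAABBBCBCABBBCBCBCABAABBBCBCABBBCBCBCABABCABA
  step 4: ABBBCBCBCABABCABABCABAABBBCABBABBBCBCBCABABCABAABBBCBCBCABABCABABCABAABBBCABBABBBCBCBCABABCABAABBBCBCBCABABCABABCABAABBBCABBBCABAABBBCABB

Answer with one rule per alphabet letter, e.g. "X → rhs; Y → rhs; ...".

A->ABB, B->BC, C->ABA

  step 3 ⇒ step 4: ABBBCBCBCABAABBBCBCABBBCBCBCABAABBBCBCABBBCBCBCABABCABA ⇒ ABB·BC·BC·BC·ABA·BC·ABA·BC·ABA·ABB·BC·ABB·ABB·BC·BC·BC·ABA·BC·ABA·ABB·BC·BC·BC·ABA·BC·ABA·BC·ABA·ABB·BC·ABB·ABB·BC·BC·BC·ABA·BC·ABA·ABB·BC·BC·BC·ABA·BC·ABA·BC·ABA·ABB·BC·ABB·BC·ABA·ABB·BC·ABB
    A ↦ ABB
    B ↦ BC
    C ↦ ABA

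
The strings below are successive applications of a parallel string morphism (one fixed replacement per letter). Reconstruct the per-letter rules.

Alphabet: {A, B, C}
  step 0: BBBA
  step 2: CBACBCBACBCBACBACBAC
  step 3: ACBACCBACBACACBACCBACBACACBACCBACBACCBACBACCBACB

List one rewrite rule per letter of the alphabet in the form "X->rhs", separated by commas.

  step 2 ⇒ step 3: CBACBCBACBCBACBACBAC ⇒ ACB·AC·CB·ACB·AC·ACB·AC·CB·ACB·AC·ACB·AC·CB·ACB·AC·CB·ACB·AC·CB·ACB
    A ↦ CB
    B ↦ AC
    C ↦ ACB

A->CB, B->AC, C->ACB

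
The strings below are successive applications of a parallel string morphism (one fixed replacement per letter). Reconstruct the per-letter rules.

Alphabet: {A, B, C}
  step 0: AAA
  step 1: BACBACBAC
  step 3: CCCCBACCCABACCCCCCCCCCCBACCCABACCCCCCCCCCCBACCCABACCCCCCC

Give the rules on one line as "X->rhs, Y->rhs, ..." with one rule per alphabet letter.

  step 0 ⇒ step 1: AAA ⇒ BAC·BAC·BAC
    A ↦ BAC
    B ↦ CCA  (constrained at step 1)
    C ↦ CC  (constrained at step 1)

A->BAC, B->CCA, C->CC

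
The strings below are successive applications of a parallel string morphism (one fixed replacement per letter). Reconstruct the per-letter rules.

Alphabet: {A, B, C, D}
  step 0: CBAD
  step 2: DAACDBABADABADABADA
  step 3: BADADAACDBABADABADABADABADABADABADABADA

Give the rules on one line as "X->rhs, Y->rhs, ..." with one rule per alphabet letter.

A->DA, B->BA, C->ACD, D->BA

  step 2 ⇒ step 3: DAACDBABADABADABADA ⇒ BA·DA·DA·ACD·BA·BA·DA·BA·DA·BA·DA·BA·DA·BA·DA·BA·DA·BA·DA
    A ↦ DA
    B ↦ BA
    C ↦ ACD
    D ↦ BA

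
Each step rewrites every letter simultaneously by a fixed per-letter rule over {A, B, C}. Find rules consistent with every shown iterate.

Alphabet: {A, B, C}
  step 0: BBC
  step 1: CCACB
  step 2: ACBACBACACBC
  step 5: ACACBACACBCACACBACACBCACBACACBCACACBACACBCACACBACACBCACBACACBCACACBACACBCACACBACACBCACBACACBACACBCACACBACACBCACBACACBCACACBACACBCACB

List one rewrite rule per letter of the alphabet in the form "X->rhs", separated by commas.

A->AC, B->C, C->ACB

  step 1 ⇒ step 2: CCACB ⇒ ACB·ACB·AC·ACB·C
    A ↦ AC
    B ↦ C
    C ↦ ACB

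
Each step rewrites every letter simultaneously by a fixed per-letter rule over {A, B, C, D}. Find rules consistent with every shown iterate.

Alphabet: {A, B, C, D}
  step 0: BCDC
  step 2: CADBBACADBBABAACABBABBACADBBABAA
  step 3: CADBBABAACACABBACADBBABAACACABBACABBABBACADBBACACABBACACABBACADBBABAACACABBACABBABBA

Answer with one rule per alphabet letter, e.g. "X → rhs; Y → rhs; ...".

  step 2 ⇒ step 3: CADBBACADBBABAACABBABBACADBBABAA ⇒ CAD·BBA·BAA·CA·CA·BBA·CAD·BBA·BAA·CA·CA·BBA·CA·BBA·BBA·CAD·BBA·CA·CA·BBA·CA·CA·BBA·CAD·BBA·BAA·CA·CA·BBA·CA·BBA·BBA
    A ↦ BBA
    B ↦ CA
    C ↦ CAD
    D ↦ BAA

A->BBA, B->CA, C->CAD, D->BAA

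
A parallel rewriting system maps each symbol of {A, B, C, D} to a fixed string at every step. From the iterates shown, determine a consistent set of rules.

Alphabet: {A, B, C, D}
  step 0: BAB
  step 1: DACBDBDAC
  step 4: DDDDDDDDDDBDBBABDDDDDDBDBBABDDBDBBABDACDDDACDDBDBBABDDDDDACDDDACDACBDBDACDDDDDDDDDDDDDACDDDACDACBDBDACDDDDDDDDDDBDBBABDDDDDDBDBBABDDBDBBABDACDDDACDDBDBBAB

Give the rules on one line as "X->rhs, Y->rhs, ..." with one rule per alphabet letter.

A->BDB, B->DAC, C->BAB, D->DD

  step 0 ⇒ step 1: BAB ⇒ DAC·BDB·DAC
    A ↦ BDB
    B ↦ DAC
    C ↦ BAB  (constrained at step 1)
    D ↦ DD  (constrained at step 1)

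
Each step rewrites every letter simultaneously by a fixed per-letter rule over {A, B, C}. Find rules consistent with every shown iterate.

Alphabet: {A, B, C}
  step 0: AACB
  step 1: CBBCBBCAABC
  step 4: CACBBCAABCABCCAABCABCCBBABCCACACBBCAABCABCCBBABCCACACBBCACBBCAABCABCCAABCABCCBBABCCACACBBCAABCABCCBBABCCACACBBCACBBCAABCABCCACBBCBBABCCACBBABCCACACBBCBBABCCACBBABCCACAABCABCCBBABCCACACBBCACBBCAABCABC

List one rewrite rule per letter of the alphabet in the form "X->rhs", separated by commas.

  step 0 ⇒ step 1: AACB ⇒ CBB·CBB·CA·ABC
    A ↦ CBB
    B ↦ ABC
    C ↦ CA

A->CBB, B->ABC, C->CA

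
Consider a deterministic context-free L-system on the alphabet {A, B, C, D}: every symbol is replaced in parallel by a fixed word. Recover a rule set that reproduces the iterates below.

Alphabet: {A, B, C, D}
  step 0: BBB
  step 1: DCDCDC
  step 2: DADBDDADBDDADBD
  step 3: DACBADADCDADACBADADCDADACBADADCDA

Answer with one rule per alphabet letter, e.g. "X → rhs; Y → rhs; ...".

  step 2 ⇒ step 3: DADBDDADBDDADBD ⇒ DA·CBA·DA·DC·DA·DA·CBA·DA·DC·DA·DA·CBA·DA·DC·DA
    A ↦ CBA
    B ↦ DC
    D ↦ DA
  step 1 ⇒ step 2: DCDCDC ⇒ DA·DBD·DA·DBD·DA·DBD
    C ↦ DBD

A->CBA, B->DC, C->DBD, D->DA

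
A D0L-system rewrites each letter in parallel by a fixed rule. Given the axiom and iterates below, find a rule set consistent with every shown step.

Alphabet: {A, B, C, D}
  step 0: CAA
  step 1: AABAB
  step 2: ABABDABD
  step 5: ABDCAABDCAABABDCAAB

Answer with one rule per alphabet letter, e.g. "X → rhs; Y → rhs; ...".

A->AB, B->D, C->A, D->C

  step 1 ⇒ step 2: AABAB ⇒ AB·AB·D·AB·D
    A ↦ AB
    B ↦ D
  step 0 ⇒ step 1: CAA ⇒ A·AB·AB
    C ↦ A
    D ↦ C  (constrained at step 2)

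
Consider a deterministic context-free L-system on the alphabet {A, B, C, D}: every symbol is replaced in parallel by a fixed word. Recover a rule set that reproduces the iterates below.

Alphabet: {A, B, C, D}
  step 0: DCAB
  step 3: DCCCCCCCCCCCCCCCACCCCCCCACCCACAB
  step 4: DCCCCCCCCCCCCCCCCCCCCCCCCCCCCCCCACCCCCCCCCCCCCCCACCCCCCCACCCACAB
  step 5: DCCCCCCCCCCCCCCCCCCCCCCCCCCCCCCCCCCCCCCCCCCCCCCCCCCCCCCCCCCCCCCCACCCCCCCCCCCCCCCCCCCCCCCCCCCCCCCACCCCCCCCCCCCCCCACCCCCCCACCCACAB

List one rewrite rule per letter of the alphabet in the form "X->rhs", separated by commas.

A->AC, B->AB, C->CC, D->DC

  step 4 ⇒ step 5: DCCCCCCCCCCCCCCCCCCCCCCCCCCCCCCCACCCCCCCCCCCCCCCACCCCCCCACCCACAB ⇒ DC·CC·CC·CC·CC·CC·CC·CC·CC·CC·CC·CC·CC·CC·CC·CC·CC·CC·CC·CC·CC·CC·CC·CC·CC·CC·CC·CC·CC·CC·CC·CC·AC·CC·CC·CC·CC·CC·CC·CC·CC·CC·CC·CC·CC·CC·CC·CC·AC·CC·CC·CC·CC·CC·CC·CC·AC·CC·CC·CC·AC·CC·AC·AB
    A ↦ AC
    B ↦ AB
    C ↦ CC
    D ↦ DC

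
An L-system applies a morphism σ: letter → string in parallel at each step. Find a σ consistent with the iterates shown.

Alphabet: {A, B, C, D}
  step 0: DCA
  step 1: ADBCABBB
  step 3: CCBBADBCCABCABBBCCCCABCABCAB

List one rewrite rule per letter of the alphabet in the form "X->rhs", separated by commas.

  step 0 ⇒ step 1: DCA ⇒ ADB·CAB·BB
    A ↦ BB
    C ↦ CAB
    D ↦ ADB
    B ↦ C  (constrained at step 1)

A->BB, B->C, C->CAB, D->ADB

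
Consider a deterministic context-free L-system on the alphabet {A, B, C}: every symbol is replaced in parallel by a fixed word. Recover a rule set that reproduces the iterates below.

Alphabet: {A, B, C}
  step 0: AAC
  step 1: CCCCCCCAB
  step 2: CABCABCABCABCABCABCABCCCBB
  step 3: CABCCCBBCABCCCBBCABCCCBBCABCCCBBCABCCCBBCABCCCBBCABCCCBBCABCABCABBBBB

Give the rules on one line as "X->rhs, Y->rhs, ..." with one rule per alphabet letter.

  step 2 ⇒ step 3: CABCABCABCABCABCABCABCCCBB ⇒ CAB·CCC·BB·CAB·CCC·BB·CAB·CCC·BB·CAB·CCC·BB·CAB·CCC·BB·CAB·CCC·BB·CAB·CCC·BB·CAB·CAB·CAB·BB·BB
    A ↦ CCC
    B ↦ BB
    C ↦ CAB

A->CCC, B->BB, C->CAB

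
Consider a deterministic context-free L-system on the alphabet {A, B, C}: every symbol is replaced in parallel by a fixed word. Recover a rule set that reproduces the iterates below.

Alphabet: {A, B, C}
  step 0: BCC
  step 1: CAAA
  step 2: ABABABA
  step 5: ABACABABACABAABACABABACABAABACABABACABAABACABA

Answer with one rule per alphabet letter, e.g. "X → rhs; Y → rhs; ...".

  step 1 ⇒ step 2: CAAA ⇒ A·BA·BA·BA
    A ↦ BA
    C ↦ A
  step 0 ⇒ step 1: BCC ⇒ CA·A·A
    B ↦ CA

A->BA, B->CA, C->A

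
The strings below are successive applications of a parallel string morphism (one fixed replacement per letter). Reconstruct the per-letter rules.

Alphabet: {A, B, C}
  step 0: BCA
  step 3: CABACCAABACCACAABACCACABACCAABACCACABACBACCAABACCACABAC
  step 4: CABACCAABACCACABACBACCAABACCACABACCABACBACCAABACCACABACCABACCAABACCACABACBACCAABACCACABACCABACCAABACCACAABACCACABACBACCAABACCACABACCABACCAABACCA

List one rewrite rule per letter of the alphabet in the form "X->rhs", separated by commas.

  step 3 ⇒ step 4: CABACCAABACCACAABACCACABACCAABACCACABACBACCAABACCACABAC ⇒ CA·BAC·CAA·BAC·CA·CA·BAC·BAC·CAA·BAC·CA·CA·BAC·CA·BAC·BAC·CAA·BAC·CA·CA·BAC·CA·BAC·CAA·BAC·CA·CA·BAC·BAC·CAA·BAC·CA·CA·BAC·CA·BAC·CAA·BAC·CA·CAA·BAC·CA·CA·BAC·BAC·CAA·BAC·CA·CA·BAC·CA·BAC·CAA·BAC·CA
    A ↦ BAC
    B ↦ CAA
    C ↦ CA

A->BAC, B->CAA, C->CA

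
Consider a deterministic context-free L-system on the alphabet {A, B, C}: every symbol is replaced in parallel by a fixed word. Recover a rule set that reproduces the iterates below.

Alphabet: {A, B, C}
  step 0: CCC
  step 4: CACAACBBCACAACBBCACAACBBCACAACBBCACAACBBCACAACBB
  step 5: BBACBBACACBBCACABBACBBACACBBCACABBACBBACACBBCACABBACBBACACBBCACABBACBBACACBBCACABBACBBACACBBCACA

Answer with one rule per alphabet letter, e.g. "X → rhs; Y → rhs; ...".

  step 4 ⇒ step 5: CACAACBBCACAACBBCACAACBBCACAACBBCACAACBBCACAACBB ⇒ BB·AC·BB·AC·AC·BB·CA·CA·BB·AC·BB·AC·AC·BB·CA·CA·BB·AC·BB·AC·AC·BB·CA·CA·BB·AC·BB·AC·AC·BB·CA·CA·BB·AC·BB·AC·AC·BB·CA·CA·BB·AC·BB·AC·AC·BB·CA·CA
    A ↦ AC
    B ↦ CA
    C ↦ BB

A->AC, B->CA, C->BB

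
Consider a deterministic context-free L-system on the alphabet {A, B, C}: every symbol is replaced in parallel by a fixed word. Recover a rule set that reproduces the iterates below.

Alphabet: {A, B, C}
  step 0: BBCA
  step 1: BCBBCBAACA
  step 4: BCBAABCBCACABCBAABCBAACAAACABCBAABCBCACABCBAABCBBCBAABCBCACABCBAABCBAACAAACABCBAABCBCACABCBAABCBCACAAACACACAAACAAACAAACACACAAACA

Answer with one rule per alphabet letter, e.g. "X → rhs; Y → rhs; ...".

A->CA, B->BCB, C->AA

  step 0 ⇒ step 1: BBCA ⇒ BCB·BCB·AA·CA
    A ↦ CA
    B ↦ BCB
    C ↦ AA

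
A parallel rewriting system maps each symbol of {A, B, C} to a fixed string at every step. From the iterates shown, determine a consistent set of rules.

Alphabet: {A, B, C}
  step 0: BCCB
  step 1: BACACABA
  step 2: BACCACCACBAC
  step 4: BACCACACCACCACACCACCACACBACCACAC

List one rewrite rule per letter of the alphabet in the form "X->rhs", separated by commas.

  step 1 ⇒ step 2: BACACABA ⇒ BA·C·CA·C·CA·C·BA·C
    A ↦ C
    B ↦ BA
    C ↦ CA

A->C, B->BA, C->CA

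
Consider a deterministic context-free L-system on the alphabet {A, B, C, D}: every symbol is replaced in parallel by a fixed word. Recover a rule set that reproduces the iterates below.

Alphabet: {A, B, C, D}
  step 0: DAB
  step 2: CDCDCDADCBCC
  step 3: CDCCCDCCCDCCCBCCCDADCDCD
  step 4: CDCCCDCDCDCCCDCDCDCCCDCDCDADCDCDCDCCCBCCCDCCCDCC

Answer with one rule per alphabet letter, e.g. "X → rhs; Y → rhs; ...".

A->CB, B->AD, C->CD, D->CC

  step 3 ⇒ step 4: CDCCCDCCCDCCCBCCCDADCDCD ⇒ CD·CC·CD·CD·CD·CC·CD·CD·CD·CC·CD·CD·CD·AD·CD·CD·CD·CC·CB·CC·CD·CC·CD·CC
    A ↦ CB
    B ↦ AD
    C ↦ CD
    D ↦ CC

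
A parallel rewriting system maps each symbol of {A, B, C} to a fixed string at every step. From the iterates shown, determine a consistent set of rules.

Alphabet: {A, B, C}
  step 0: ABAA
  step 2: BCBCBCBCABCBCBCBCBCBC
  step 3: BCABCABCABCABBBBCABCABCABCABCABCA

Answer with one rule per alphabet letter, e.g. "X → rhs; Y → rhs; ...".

A->BBB, B->BC, C->A

  step 2 ⇒ step 3: BCBCBCBCABCBCBCBCBCBC ⇒ BC·A·BC·A·BC·A·BC·A·BBB·BC·A·BC·A·BC·A·BC·A·BC·A·BC·A
    A ↦ BBB
    B ↦ BC
    C ↦ A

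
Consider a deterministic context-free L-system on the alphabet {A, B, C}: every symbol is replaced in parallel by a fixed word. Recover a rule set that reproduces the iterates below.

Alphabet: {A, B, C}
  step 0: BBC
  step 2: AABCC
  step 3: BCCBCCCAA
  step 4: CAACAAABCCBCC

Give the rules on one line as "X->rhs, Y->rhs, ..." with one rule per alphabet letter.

A->BCC, B->C, C->A

  step 3 ⇒ step 4: BCCBCCCAA ⇒ C·A·A·C·A·A·A·BCC·BCC
    A ↦ BCC
    B ↦ C
    C ↦ A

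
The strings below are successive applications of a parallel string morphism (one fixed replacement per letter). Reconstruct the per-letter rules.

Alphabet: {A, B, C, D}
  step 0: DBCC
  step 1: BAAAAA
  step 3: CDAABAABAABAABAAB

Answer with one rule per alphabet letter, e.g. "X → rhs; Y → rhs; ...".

  step 0 ⇒ step 1: DBCC ⇒ B·A·AA·AA
    B ↦ A
    C ↦ AA
    D ↦ B
    A ↦ CD  (constrained at step 1)

A->CD, B->A, C->AA, D->B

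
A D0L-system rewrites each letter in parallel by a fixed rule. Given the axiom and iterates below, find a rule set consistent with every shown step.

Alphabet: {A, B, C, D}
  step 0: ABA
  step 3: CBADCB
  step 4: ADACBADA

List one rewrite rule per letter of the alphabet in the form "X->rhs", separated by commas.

A->C, B->A, C->AD, D->B

  step 3 ⇒ step 4: CBADCB ⇒ AD·A·C·B·AD·A
    A ↦ C
    B ↦ A
    C ↦ AD
    D ↦ B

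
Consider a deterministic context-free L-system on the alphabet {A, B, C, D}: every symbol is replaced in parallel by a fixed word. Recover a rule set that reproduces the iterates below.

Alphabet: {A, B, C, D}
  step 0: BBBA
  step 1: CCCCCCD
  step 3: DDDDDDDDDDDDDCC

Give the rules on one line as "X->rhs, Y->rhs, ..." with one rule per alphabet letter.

  step 0 ⇒ step 1: BBBA ⇒ CC·CC·CC·D
    A ↦ D
    B ↦ CC
    C ↦ AA  (constrained at step 1)
    D ↦ AB  (constrained at step 1)

A->D, B->CC, C->AA, D->AB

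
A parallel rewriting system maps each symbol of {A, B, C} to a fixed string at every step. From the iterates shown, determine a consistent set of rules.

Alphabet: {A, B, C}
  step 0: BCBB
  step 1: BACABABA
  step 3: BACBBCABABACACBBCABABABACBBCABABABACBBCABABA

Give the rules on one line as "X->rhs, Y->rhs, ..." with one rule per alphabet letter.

  step 0 ⇒ step 1: BCBB ⇒ BA·CA·BA·BA
    B ↦ BA
    C ↦ CA
    A ↦ CBB  (constrained at step 1)

A->CBB, B->BA, C->CA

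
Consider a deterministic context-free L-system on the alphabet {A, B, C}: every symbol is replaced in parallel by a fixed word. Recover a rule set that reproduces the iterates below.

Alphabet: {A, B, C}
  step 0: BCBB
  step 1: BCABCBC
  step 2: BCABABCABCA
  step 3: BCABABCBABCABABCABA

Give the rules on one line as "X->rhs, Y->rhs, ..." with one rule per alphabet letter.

A->BA, B->BC, C->A

  step 2 ⇒ step 3: BCABABCABCA ⇒ BC·A·BA·BC·BA·BC·A·BA·BC·A·BA
    A ↦ BA
    B ↦ BC
    C ↦ A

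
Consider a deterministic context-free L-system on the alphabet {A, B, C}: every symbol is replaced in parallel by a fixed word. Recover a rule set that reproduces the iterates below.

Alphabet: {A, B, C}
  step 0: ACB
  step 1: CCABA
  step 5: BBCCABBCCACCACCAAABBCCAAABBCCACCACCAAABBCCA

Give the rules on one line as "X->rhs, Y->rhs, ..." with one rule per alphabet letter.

  step 0 ⇒ step 1: ACB ⇒ CCA·B·A
    A ↦ CCA
    B ↦ A
    C ↦ B

A->CCA, B->A, C->B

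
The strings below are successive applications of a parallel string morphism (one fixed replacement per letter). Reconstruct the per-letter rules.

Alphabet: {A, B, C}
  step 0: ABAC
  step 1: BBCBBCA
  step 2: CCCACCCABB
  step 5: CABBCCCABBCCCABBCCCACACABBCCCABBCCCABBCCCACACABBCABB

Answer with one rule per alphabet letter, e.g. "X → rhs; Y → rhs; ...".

  step 1 ⇒ step 2: BBCBBCA ⇒ C·C·CA·C·C·CA·BB
    A ↦ BB
    B ↦ C
    C ↦ CA

A->BB, B->C, C->CA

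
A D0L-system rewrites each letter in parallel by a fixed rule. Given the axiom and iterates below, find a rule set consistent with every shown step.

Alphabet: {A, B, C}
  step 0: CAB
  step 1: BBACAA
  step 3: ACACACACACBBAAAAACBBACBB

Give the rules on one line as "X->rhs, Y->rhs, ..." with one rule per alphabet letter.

  step 0 ⇒ step 1: CAB ⇒ BB·AC·AA
    A ↦ AC
    B ↦ AA
    C ↦ BB

A->AC, B->AA, C->BB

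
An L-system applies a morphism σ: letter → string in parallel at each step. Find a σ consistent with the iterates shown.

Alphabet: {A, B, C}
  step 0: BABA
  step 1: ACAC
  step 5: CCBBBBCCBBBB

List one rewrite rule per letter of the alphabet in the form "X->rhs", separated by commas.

  step 0 ⇒ step 1: BABA ⇒ A·C·A·C
    A ↦ C
    B ↦ A
    C ↦ BB  (constrained at step 1)

A->C, B->A, C->BB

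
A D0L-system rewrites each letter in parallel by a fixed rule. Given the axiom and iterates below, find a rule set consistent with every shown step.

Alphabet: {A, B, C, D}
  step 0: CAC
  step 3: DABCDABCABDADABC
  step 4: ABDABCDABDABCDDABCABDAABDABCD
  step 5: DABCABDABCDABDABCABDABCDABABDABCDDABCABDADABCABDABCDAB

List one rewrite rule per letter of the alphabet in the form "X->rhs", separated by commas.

  step 4 ⇒ step 5: ABDABCDABDABCDDABCABDAABDABCD ⇒ DA·BC·AB·DA·BC·D·AB·DA·BC·AB·DA·BC·D·AB·AB·DA·BC·D·DA·BC·AB·DA·DA·BC·AB·DA·BC·D·AB
    A ↦ DA
    B ↦ BC
    C ↦ D
    D ↦ AB

A->DA, B->BC, C->D, D->AB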